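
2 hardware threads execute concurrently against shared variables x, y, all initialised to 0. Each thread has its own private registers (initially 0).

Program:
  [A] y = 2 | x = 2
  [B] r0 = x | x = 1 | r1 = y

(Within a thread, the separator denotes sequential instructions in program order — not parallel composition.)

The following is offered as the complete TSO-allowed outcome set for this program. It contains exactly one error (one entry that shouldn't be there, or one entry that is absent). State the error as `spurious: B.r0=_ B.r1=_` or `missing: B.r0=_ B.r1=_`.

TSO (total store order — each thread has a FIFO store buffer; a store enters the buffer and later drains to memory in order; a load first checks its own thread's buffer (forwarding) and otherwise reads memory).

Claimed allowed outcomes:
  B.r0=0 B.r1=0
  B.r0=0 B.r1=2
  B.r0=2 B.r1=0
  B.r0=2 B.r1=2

outcome vector order: (B.r0,B.r1)
under TSO → <0 0>, <0 2>, <2 2>
claimed∖TSO = {<2 0>}

spurious: B.r0=2 B.r1=0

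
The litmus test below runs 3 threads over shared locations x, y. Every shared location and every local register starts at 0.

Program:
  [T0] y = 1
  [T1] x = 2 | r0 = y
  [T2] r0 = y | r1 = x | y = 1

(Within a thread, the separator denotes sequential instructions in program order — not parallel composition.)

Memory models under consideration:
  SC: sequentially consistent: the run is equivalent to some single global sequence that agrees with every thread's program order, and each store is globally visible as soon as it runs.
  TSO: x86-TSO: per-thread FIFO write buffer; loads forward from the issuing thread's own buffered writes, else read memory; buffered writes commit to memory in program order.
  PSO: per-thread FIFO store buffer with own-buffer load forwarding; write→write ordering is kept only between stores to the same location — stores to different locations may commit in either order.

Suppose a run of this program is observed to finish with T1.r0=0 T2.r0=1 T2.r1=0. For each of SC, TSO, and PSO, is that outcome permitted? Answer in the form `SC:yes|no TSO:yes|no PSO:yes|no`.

outcome vector order: (T1.r0,T2.r0,T2.r1)
SC: 7 outcomes — {<0 0 0>, <0 0 2>, <0 1 2>, <1 0 0>, <1 0 2>, <1 1 0>, <1 1 2>}
TSO: 8 outcomes — {<0 0 0>, <0 0 2>, <0 1 0>, <0 1 2>, <1 0 0>, <1 0 2>, <1 1 0>, <1 1 2>}
PSO: 8 outcomes — {<0 0 0>, <0 0 2>, <0 1 0>, <0 1 2>, <1 0 0>, <1 0 2>, <1 1 0>, <1 1 2>}
target <0 1 0> ∈ {TSO,PSO}

SC:no TSO:yes PSO:yes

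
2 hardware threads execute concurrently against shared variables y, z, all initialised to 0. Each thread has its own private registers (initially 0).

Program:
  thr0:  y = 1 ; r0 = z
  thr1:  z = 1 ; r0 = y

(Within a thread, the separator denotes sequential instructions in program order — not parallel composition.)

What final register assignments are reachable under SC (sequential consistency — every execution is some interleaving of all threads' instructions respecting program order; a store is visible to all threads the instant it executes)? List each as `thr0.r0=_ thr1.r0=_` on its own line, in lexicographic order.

outcome vector order: (thr0.r0,thr1.r0)
|SC outcomes| = 3

thr0.r0=0 thr1.r0=1
thr0.r0=1 thr1.r0=0
thr0.r0=1 thr1.r0=1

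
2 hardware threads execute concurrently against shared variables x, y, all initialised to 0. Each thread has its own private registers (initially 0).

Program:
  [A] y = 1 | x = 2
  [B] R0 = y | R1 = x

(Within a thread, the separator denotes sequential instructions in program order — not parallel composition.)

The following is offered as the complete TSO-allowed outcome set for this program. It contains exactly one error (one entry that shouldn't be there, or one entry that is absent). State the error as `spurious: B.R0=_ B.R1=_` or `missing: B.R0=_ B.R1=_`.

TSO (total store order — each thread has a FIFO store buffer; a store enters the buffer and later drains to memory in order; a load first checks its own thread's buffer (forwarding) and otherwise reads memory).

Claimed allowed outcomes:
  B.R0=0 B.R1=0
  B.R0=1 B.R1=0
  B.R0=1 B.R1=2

outcome vector order: (B.R0,B.R1)
under TSO → (0,0); (0,2); (1,0); (1,2)
TSO∖claimed = {(0,2)}

missing: B.R0=0 B.R1=2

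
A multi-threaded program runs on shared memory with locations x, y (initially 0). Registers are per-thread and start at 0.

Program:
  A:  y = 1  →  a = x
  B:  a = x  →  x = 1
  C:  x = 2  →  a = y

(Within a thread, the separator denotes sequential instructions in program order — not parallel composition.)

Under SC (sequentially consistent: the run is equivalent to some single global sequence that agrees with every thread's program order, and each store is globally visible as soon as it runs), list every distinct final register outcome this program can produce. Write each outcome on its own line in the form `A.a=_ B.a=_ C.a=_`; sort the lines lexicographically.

A.a=0 B.a=0 C.a=1
A.a=0 B.a=2 C.a=1
A.a=1 B.a=0 C.a=0
A.a=1 B.a=0 C.a=1
A.a=1 B.a=2 C.a=0
A.a=1 B.a=2 C.a=1
A.a=2 B.a=0 C.a=0
A.a=2 B.a=0 C.a=1
A.a=2 B.a=2 C.a=0
A.a=2 B.a=2 C.a=1

outcome vector order: (A.a,B.a,C.a)
|SC outcomes| = 10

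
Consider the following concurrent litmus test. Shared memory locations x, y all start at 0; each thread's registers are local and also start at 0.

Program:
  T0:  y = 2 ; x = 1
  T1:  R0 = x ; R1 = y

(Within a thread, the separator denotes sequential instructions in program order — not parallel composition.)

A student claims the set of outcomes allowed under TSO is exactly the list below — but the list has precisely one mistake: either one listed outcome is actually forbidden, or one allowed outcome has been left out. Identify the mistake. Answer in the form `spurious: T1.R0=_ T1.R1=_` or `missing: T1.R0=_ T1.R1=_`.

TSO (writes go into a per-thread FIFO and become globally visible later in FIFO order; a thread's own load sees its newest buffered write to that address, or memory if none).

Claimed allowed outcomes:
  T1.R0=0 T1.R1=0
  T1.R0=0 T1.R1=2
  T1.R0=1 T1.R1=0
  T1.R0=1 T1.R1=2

outcome vector order: (T1.R0,T1.R1)
under TSO → 00 02 12
claimed∖TSO = {10}

spurious: T1.R0=1 T1.R1=0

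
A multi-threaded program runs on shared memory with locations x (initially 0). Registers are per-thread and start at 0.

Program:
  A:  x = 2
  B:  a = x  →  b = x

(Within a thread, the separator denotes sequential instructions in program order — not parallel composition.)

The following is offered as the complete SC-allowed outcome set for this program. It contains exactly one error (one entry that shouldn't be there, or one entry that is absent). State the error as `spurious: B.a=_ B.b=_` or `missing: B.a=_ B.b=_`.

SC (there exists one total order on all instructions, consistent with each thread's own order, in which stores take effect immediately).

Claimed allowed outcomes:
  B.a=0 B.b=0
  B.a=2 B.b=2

missing: B.a=0 B.b=2

outcome vector order: (B.a,B.b)
under SC → 0/0, 0/2, 2/2
SC∖claimed = {0/2}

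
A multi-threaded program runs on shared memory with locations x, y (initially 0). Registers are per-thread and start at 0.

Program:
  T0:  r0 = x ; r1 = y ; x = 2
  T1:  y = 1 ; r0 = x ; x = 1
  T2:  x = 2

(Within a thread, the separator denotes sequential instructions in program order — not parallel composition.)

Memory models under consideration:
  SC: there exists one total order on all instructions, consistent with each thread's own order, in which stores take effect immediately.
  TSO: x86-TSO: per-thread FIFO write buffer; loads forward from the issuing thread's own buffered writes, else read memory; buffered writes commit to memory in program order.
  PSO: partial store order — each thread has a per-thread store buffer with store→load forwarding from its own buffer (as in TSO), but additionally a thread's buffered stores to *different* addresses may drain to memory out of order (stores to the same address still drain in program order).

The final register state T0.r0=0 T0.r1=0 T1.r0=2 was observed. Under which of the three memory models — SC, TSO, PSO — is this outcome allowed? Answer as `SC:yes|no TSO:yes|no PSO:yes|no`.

SC:yes TSO:yes PSO:yes

outcome vector order: (T0.r0,T0.r1,T1.r0)
SC: 9 outcomes — {(0,0,0) (0,0,2) (0,1,0) (0,1,2) (1,1,0) (1,1,2) (2,0,2) (2,1,0) (2,1,2)}
TSO: 10 outcomes — {(0,0,0) (0,0,2) (0,1,0) (0,1,2) (1,1,0) (1,1,2) (2,0,0) (2,0,2) (2,1,0) (2,1,2)}
PSO: 12 outcomes — {(0,0,0) (0,0,2) (0,1,0) (0,1,2) (1,0,0) (1,0,2) (1,1,0) (1,1,2) (2,0,0) (2,0,2) (2,1,0) (2,1,2)}
target (0,0,2) ∈ {SC,TSO,PSO}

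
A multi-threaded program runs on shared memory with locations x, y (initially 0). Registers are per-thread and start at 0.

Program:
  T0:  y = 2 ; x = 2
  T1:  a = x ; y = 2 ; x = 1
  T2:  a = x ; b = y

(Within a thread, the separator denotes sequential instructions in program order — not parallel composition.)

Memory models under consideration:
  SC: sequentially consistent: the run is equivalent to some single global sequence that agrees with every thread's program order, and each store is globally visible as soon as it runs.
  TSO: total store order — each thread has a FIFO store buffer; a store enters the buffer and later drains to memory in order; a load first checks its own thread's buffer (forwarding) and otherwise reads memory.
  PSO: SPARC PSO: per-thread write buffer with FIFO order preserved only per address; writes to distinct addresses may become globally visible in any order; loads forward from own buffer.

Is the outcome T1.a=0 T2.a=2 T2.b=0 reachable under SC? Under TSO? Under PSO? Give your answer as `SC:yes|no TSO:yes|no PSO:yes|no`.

SC:no TSO:no PSO:yes

outcome vector order: (T1.a,T2.a,T2.b)
SC: 8 outcomes — {(0,0,0); (0,0,2); (0,1,2); (0,2,2); (2,0,0); (2,0,2); (2,1,2); (2,2,2)}
TSO: 8 outcomes — {(0,0,0); (0,0,2); (0,1,2); (0,2,2); (2,0,0); (2,0,2); (2,1,2); (2,2,2)}
PSO: 12 outcomes — {(0,0,0); (0,0,2); (0,1,0); (0,1,2); (0,2,0); (0,2,2); (2,0,0); (2,0,2); (2,1,0); (2,1,2); (2,2,0); (2,2,2)}
target (0,2,0) ∈ {PSO}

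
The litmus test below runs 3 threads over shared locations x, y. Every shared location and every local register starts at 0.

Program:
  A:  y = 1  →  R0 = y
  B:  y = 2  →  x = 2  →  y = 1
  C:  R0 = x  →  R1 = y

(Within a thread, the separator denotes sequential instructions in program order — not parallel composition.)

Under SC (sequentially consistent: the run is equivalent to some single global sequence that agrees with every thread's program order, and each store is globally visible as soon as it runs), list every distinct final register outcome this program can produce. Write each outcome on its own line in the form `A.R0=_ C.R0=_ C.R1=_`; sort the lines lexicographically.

outcome vector order: (A.R0,C.R0,C.R1)
|SC outcomes| = 10

A.R0=1 C.R0=0 C.R1=0
A.R0=1 C.R0=0 C.R1=1
A.R0=1 C.R0=0 C.R1=2
A.R0=1 C.R0=2 C.R1=1
A.R0=1 C.R0=2 C.R1=2
A.R0=2 C.R0=0 C.R1=0
A.R0=2 C.R0=0 C.R1=1
A.R0=2 C.R0=0 C.R1=2
A.R0=2 C.R0=2 C.R1=1
A.R0=2 C.R0=2 C.R1=2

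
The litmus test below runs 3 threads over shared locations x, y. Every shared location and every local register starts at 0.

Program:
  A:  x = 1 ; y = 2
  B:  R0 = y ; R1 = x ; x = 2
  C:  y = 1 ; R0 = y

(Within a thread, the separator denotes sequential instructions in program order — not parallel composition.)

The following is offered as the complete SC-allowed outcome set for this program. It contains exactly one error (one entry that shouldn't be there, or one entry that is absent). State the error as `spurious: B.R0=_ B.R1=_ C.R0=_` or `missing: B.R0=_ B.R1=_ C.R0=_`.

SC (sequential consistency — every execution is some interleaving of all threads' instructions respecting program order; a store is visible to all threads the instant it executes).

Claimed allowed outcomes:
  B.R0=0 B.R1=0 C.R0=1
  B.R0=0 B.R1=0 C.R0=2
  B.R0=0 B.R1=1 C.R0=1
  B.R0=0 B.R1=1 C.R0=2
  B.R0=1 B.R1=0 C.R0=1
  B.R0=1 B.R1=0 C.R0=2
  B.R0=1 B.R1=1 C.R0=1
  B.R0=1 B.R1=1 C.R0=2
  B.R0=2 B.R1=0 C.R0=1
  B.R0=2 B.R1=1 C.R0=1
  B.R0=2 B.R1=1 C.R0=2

outcome vector order: (B.R0,B.R1,C.R0)
under SC → (0,0,1), (0,0,2), (0,1,1), (0,1,2), (1,0,1), (1,0,2), (1,1,1), (1,1,2), (2,1,1), (2,1,2)
claimed∖SC = {(2,0,1)}

spurious: B.R0=2 B.R1=0 C.R0=1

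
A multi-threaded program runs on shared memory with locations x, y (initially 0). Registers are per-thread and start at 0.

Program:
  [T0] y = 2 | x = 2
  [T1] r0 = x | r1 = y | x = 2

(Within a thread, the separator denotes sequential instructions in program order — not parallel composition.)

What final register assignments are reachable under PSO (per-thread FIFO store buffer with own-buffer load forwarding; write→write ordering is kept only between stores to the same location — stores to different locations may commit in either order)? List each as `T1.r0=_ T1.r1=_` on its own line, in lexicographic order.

outcome vector order: (T1.r0,T1.r1)
|PSO outcomes| = 4

T1.r0=0 T1.r1=0
T1.r0=0 T1.r1=2
T1.r0=2 T1.r1=0
T1.r0=2 T1.r1=2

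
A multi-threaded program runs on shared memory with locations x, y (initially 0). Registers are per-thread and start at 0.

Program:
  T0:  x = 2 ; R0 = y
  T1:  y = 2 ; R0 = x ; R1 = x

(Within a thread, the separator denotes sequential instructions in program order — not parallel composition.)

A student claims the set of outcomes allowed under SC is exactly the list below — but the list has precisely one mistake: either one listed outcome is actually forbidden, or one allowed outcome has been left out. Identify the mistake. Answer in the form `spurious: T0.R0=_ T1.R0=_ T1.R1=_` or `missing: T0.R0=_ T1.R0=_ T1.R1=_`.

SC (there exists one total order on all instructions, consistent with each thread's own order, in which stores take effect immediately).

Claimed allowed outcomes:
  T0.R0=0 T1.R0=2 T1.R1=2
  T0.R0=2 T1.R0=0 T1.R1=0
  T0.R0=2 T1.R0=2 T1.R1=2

outcome vector order: (T0.R0,T1.R0,T1.R1)
SC (4): 0/2/2, 2/0/0, 2/0/2, 2/2/2
SC∖claimed = {2/0/2}

missing: T0.R0=2 T1.R0=0 T1.R1=2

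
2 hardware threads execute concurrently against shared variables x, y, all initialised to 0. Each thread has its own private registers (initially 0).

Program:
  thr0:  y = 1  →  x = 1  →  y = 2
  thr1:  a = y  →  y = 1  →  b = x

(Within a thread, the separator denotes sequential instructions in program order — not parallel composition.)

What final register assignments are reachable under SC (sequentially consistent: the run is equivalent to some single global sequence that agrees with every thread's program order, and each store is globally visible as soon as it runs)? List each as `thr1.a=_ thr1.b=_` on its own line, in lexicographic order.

thr1.a=0 thr1.b=0
thr1.a=0 thr1.b=1
thr1.a=1 thr1.b=0
thr1.a=1 thr1.b=1
thr1.a=2 thr1.b=1

outcome vector order: (thr1.a,thr1.b)
|SC outcomes| = 5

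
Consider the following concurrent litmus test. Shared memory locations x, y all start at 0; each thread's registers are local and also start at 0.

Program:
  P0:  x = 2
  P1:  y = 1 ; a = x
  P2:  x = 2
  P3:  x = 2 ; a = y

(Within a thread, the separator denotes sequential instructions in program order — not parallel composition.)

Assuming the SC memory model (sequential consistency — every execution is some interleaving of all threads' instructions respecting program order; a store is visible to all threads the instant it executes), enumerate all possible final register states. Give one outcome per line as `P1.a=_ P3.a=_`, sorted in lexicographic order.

P1.a=0 P3.a=1
P1.a=2 P3.a=0
P1.a=2 P3.a=1

outcome vector order: (P1.a,P3.a)
|SC outcomes| = 3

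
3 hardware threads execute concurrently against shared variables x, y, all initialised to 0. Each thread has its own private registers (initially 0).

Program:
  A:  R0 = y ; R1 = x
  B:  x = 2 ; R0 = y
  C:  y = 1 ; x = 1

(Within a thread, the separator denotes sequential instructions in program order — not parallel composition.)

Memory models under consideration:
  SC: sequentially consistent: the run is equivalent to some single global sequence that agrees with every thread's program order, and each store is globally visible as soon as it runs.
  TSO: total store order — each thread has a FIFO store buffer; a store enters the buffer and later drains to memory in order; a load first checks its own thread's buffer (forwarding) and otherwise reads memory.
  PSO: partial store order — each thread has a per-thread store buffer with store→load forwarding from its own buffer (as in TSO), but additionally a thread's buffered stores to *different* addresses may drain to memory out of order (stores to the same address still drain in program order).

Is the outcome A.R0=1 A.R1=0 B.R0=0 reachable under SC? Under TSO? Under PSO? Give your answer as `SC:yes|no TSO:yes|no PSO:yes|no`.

outcome vector order: (A.R0,A.R1,B.R0)
SC (11): 0/0/0, 0/0/1, 0/1/0, 0/1/1, 0/2/0, 0/2/1, 1/0/1, 1/1/0, 1/1/1, 1/2/0, 1/2/1
TSO (12): 0/0/0, 0/0/1, 0/1/0, 0/1/1, 0/2/0, 0/2/1, 1/0/0, 1/0/1, 1/1/0, 1/1/1, 1/2/0, 1/2/1
PSO (12): 0/0/0, 0/0/1, 0/1/0, 0/1/1, 0/2/0, 0/2/1, 1/0/0, 1/0/1, 1/1/0, 1/1/1, 1/2/0, 1/2/1
target 1/0/0 ∈ {TSO,PSO}

SC:no TSO:yes PSO:yes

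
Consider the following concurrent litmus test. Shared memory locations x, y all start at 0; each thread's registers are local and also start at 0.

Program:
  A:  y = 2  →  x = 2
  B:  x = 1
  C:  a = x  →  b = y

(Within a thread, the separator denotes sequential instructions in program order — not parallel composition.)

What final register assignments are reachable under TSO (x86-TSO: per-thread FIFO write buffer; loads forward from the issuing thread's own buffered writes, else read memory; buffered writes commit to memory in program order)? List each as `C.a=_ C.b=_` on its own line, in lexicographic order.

C.a=0 C.b=0
C.a=0 C.b=2
C.a=1 C.b=0
C.a=1 C.b=2
C.a=2 C.b=2

outcome vector order: (C.a,C.b)
|TSO outcomes| = 5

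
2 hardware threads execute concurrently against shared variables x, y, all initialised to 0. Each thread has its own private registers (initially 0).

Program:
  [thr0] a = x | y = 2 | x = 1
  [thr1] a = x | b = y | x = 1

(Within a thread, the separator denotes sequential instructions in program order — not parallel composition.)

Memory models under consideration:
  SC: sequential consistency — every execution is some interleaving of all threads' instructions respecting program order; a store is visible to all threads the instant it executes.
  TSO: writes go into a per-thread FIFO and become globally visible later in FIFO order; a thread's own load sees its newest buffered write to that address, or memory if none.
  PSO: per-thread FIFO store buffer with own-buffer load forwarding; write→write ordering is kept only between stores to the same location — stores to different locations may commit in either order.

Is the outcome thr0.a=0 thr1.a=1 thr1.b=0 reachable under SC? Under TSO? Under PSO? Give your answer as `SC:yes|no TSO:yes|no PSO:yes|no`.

SC:no TSO:no PSO:yes

outcome vector order: (thr0.a,thr1.a,thr1.b)
SC: 4 outcomes — {(0,0,0); (0,0,2); (0,1,2); (1,0,0)}
TSO: 4 outcomes — {(0,0,0); (0,0,2); (0,1,2); (1,0,0)}
PSO: 5 outcomes — {(0,0,0); (0,0,2); (0,1,0); (0,1,2); (1,0,0)}
target (0,1,0) ∈ {PSO}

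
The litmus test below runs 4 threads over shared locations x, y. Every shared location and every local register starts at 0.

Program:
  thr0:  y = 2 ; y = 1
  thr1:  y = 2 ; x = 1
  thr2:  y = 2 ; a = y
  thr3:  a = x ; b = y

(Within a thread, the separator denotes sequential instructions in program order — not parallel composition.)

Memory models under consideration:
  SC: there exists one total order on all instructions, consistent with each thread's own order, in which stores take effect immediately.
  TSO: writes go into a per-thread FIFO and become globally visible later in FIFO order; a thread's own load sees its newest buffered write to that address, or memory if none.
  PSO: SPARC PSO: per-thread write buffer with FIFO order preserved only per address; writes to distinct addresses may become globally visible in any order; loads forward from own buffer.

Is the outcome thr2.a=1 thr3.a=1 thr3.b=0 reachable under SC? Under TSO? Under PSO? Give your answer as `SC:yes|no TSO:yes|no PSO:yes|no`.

SC:no TSO:no PSO:yes

outcome vector order: (thr2.a,thr3.a,thr3.b)
under SC → <1 0 0>, <1 0 1>, <1 0 2>, <1 1 1>, <1 1 2>, <2 0 0>, <2 0 1>, <2 0 2>, <2 1 1>, <2 1 2>
under TSO → <1 0 0>, <1 0 1>, <1 0 2>, <1 1 1>, <1 1 2>, <2 0 0>, <2 0 1>, <2 0 2>, <2 1 1>, <2 1 2>
under PSO → <1 0 0>, <1 0 1>, <1 0 2>, <1 1 0>, <1 1 1>, <1 1 2>, <2 0 0>, <2 0 1>, <2 0 2>, <2 1 0>, <2 1 1>, <2 1 2>
target <1 1 0> ∈ {PSO}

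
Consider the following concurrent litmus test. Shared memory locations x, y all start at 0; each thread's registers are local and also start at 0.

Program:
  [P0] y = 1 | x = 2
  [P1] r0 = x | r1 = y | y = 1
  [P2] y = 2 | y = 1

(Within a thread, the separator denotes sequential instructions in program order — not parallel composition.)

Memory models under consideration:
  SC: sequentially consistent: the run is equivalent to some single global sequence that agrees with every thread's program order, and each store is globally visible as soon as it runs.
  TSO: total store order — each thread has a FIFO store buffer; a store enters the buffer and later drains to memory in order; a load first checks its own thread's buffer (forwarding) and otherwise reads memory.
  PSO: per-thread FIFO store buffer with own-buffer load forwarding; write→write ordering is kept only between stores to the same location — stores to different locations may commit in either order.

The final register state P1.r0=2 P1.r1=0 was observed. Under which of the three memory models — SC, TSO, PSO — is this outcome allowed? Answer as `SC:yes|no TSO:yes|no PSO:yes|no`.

SC:no TSO:no PSO:yes

outcome vector order: (P1.r0,P1.r1)
under SC → <0 0>; <0 1>; <0 2>; <2 1>; <2 2>
under TSO → <0 0>; <0 1>; <0 2>; <2 1>; <2 2>
under PSO → <0 0>; <0 1>; <0 2>; <2 0>; <2 1>; <2 2>
target <2 0> ∈ {PSO}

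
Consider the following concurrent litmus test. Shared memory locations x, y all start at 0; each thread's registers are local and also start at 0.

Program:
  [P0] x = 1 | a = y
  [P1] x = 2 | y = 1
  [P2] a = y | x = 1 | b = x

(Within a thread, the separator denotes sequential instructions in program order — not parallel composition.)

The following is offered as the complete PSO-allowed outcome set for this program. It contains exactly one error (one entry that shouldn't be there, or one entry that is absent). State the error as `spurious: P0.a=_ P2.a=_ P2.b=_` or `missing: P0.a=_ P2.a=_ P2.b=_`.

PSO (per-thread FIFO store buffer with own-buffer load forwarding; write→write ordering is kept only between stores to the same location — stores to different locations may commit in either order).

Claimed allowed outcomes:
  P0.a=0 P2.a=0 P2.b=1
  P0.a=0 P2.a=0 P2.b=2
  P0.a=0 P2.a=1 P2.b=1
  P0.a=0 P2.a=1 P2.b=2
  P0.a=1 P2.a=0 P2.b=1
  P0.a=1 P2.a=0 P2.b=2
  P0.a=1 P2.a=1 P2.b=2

outcome vector order: (P0.a,P2.a,P2.b)
PSO: 8 outcomes — {0/0/1 0/0/2 0/1/1 0/1/2 1/0/1 1/0/2 1/1/1 1/1/2}
PSO∖claimed = {1/1/1}

missing: P0.a=1 P2.a=1 P2.b=1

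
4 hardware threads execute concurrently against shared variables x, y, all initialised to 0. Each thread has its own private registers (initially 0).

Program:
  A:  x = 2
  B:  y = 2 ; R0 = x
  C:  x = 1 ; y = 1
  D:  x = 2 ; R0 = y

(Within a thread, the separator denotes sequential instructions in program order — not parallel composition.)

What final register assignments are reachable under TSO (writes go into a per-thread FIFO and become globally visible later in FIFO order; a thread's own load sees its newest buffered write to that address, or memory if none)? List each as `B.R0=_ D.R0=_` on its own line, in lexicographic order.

B.R0=0 D.R0=0
B.R0=0 D.R0=1
B.R0=0 D.R0=2
B.R0=1 D.R0=0
B.R0=1 D.R0=1
B.R0=1 D.R0=2
B.R0=2 D.R0=0
B.R0=2 D.R0=1
B.R0=2 D.R0=2

outcome vector order: (B.R0,D.R0)
|TSO outcomes| = 9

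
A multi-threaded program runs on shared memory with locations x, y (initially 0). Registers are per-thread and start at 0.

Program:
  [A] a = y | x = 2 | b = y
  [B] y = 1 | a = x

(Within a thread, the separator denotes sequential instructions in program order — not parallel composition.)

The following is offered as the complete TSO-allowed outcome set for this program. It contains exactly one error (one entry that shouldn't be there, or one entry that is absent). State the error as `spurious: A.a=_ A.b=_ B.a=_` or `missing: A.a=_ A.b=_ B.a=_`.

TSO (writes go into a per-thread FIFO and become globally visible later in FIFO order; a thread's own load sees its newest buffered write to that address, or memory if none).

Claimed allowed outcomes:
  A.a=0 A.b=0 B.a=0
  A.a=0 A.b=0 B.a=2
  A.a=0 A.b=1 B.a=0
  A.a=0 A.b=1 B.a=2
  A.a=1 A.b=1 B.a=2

outcome vector order: (A.a,A.b,B.a)
TSO (6): (0,0,0) (0,0,2) (0,1,0) (0,1,2) (1,1,0) (1,1,2)
TSO∖claimed = {(1,1,0)}

missing: A.a=1 A.b=1 B.a=0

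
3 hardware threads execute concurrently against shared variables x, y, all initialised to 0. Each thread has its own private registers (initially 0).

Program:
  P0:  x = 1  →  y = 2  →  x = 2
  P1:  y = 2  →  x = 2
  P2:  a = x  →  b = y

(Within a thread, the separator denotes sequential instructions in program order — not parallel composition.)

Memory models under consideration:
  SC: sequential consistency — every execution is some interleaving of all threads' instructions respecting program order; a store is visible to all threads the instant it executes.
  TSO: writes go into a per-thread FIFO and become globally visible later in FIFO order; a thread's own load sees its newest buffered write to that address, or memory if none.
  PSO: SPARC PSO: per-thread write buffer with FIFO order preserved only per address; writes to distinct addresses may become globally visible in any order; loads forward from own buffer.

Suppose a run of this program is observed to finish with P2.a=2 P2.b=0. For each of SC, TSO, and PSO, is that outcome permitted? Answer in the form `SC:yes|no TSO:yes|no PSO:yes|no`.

SC:no TSO:no PSO:yes

outcome vector order: (P2.a,P2.b)
SC (5): <0 0>; <0 2>; <1 0>; <1 2>; <2 2>
TSO (5): <0 0>; <0 2>; <1 0>; <1 2>; <2 2>
PSO (6): <0 0>; <0 2>; <1 0>; <1 2>; <2 0>; <2 2>
target <2 0> ∈ {PSO}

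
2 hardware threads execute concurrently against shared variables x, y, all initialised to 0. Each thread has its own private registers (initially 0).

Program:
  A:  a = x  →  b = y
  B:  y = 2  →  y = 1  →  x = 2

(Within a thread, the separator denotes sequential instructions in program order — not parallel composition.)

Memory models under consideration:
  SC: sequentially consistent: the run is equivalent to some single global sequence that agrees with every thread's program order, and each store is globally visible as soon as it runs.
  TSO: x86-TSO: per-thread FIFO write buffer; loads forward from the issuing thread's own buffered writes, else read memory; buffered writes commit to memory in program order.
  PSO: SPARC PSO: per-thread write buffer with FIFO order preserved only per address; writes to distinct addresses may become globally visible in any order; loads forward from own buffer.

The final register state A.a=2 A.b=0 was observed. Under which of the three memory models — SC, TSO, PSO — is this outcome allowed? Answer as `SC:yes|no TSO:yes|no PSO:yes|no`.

SC:no TSO:no PSO:yes

outcome vector order: (A.a,A.b)
under SC → 0/0; 0/1; 0/2; 2/1
under TSO → 0/0; 0/1; 0/2; 2/1
under PSO → 0/0; 0/1; 0/2; 2/0; 2/1; 2/2
target 2/0 ∈ {PSO}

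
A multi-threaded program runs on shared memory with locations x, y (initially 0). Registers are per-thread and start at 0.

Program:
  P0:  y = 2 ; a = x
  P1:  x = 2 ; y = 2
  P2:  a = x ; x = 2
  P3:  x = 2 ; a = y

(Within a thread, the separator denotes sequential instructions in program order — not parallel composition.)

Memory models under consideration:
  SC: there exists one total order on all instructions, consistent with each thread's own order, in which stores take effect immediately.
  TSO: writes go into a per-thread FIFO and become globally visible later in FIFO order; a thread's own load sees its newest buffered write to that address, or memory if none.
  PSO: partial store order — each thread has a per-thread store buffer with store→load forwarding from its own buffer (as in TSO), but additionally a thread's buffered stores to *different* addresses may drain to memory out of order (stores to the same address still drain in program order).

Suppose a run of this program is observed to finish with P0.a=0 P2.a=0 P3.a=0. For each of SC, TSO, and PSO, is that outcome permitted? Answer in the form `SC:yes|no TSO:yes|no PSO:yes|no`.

SC:no TSO:yes PSO:yes

outcome vector order: (P0.a,P2.a,P3.a)
SC: 6 outcomes — {<0 0 2>; <0 2 2>; <2 0 0>; <2 0 2>; <2 2 0>; <2 2 2>}
TSO: 8 outcomes — {<0 0 0>; <0 0 2>; <0 2 0>; <0 2 2>; <2 0 0>; <2 0 2>; <2 2 0>; <2 2 2>}
PSO: 8 outcomes — {<0 0 0>; <0 0 2>; <0 2 0>; <0 2 2>; <2 0 0>; <2 0 2>; <2 2 0>; <2 2 2>}
target <0 0 0> ∈ {TSO,PSO}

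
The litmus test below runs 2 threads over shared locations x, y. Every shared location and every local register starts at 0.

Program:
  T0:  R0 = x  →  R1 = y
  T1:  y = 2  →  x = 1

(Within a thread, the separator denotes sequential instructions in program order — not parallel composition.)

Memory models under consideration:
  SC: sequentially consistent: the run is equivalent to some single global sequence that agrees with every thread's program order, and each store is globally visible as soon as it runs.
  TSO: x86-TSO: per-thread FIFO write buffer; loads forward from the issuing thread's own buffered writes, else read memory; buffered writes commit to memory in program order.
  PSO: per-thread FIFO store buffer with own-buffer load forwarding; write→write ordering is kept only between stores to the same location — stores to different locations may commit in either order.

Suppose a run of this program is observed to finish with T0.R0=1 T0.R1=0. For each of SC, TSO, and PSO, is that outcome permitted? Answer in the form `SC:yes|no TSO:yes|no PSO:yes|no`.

SC:no TSO:no PSO:yes

outcome vector order: (T0.R0,T0.R1)
[SC] allowed = {00, 02, 12}
[TSO] allowed = {00, 02, 12}
[PSO] allowed = {00, 02, 10, 12}
target 10 ∈ {PSO}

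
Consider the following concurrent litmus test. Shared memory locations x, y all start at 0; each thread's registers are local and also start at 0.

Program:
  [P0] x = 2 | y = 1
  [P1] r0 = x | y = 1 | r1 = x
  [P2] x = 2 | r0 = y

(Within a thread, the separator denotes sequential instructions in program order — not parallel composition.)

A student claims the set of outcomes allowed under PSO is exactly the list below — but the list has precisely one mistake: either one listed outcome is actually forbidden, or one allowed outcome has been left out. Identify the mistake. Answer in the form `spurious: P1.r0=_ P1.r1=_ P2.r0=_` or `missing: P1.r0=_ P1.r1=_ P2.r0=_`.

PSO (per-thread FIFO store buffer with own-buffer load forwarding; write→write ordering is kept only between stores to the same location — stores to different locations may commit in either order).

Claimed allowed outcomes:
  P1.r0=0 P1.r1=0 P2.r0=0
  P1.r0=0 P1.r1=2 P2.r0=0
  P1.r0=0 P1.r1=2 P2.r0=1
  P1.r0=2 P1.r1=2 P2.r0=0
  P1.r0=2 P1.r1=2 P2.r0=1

outcome vector order: (P1.r0,P1.r1,P2.r0)
PSO (6): 0/0/0 0/0/1 0/2/0 0/2/1 2/2/0 2/2/1
PSO∖claimed = {0/0/1}

missing: P1.r0=0 P1.r1=0 P2.r0=1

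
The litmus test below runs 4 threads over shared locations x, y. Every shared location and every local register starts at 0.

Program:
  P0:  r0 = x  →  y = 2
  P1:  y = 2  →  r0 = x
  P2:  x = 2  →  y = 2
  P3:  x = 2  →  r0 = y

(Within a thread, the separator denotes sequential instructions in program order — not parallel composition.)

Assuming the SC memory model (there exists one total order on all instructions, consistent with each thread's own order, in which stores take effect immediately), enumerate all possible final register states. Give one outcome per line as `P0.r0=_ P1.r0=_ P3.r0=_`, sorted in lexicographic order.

P0.r0=0 P1.r0=0 P3.r0=2
P0.r0=0 P1.r0=2 P3.r0=0
P0.r0=0 P1.r0=2 P3.r0=2
P0.r0=2 P1.r0=0 P3.r0=2
P0.r0=2 P1.r0=2 P3.r0=0
P0.r0=2 P1.r0=2 P3.r0=2

outcome vector order: (P0.r0,P1.r0,P3.r0)
|SC outcomes| = 6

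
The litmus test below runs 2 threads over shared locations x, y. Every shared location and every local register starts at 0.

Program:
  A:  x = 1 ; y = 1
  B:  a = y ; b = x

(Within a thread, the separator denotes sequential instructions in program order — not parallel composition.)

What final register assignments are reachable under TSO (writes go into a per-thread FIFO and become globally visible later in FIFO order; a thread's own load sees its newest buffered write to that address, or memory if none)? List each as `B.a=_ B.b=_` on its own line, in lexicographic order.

B.a=0 B.b=0
B.a=0 B.b=1
B.a=1 B.b=1

outcome vector order: (B.a,B.b)
|TSO outcomes| = 3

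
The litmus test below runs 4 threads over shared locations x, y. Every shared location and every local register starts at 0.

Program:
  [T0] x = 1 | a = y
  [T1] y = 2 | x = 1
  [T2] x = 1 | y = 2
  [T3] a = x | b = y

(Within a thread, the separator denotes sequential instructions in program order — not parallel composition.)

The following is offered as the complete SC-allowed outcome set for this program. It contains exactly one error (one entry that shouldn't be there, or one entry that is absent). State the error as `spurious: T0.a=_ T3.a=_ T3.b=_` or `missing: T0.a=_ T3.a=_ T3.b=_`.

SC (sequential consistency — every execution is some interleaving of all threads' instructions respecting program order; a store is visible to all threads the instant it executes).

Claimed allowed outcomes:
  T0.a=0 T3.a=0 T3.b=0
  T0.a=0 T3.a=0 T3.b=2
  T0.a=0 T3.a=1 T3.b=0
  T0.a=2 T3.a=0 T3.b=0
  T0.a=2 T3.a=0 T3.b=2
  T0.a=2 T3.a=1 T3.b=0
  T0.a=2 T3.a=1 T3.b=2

missing: T0.a=0 T3.a=1 T3.b=2

outcome vector order: (T0.a,T3.a,T3.b)
under SC → 0/0/0 0/0/2 0/1/0 0/1/2 2/0/0 2/0/2 2/1/0 2/1/2
SC∖claimed = {0/1/2}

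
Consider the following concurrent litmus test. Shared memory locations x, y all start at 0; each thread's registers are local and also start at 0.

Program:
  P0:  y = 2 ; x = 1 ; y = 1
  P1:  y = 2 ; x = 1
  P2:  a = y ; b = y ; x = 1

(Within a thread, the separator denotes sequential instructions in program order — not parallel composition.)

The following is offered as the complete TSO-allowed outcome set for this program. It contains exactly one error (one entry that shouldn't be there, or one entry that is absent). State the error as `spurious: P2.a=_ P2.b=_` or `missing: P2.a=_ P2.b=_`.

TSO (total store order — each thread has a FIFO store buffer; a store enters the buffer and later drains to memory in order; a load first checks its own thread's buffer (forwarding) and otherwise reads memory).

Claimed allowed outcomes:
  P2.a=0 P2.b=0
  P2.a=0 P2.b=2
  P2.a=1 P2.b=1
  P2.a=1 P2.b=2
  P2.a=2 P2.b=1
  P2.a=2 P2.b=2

missing: P2.a=0 P2.b=1

outcome vector order: (P2.a,P2.b)
TSO: 7 outcomes — {<0 0> <0 1> <0 2> <1 1> <1 2> <2 1> <2 2>}
TSO∖claimed = {<0 1>}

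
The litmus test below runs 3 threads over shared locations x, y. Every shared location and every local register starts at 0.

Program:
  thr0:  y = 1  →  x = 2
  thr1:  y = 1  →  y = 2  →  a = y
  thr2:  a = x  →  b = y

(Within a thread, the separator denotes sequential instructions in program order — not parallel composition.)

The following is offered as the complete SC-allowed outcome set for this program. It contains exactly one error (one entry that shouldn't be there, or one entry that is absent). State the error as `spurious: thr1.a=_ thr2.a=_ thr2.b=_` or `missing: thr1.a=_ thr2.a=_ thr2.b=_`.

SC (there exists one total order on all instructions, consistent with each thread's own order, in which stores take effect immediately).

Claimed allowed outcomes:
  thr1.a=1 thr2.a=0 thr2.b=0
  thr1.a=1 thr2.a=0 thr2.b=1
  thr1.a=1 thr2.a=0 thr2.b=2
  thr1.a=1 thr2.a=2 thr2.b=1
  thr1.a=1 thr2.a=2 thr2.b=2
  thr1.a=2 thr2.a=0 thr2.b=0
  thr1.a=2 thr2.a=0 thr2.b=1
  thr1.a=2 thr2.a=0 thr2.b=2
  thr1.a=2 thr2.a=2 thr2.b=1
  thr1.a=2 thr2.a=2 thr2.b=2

outcome vector order: (thr1.a,thr2.a,thr2.b)
[SC] allowed = {<1 0 0>; <1 0 1>; <1 0 2>; <1 2 1>; <2 0 0>; <2 0 1>; <2 0 2>; <2 2 1>; <2 2 2>}
claimed∖SC = {<1 2 2>}

spurious: thr1.a=1 thr2.a=2 thr2.b=2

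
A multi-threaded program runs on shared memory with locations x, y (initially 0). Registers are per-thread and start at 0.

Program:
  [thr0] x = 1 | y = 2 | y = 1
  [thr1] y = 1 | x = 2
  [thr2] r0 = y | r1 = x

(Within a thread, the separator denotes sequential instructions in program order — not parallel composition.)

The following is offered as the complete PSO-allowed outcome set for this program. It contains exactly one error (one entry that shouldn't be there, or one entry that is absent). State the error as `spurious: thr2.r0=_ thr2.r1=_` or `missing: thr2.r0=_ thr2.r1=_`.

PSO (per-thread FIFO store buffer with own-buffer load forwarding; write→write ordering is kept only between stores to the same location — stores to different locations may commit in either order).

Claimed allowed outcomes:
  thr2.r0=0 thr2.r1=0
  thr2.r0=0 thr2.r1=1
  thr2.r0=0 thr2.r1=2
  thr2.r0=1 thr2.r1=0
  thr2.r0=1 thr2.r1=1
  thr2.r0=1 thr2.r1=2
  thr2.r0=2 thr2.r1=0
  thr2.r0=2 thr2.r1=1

outcome vector order: (thr2.r0,thr2.r1)
PSO (9): 0/0; 0/1; 0/2; 1/0; 1/1; 1/2; 2/0; 2/1; 2/2
PSO∖claimed = {2/2}

missing: thr2.r0=2 thr2.r1=2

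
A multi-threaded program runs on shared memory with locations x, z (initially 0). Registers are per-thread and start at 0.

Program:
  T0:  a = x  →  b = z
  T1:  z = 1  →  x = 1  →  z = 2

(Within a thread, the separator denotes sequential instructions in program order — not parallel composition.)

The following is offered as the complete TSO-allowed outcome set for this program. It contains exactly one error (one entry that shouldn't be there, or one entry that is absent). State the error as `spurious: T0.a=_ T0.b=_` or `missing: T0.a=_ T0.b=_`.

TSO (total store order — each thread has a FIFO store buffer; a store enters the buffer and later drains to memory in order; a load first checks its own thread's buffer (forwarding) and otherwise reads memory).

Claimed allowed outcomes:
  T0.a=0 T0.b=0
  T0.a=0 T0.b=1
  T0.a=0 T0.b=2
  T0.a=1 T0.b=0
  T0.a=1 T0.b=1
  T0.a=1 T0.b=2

spurious: T0.a=1 T0.b=0

outcome vector order: (T0.a,T0.b)
TSO: 5 outcomes — {<0 0> <0 1> <0 2> <1 1> <1 2>}
claimed∖TSO = {<1 0>}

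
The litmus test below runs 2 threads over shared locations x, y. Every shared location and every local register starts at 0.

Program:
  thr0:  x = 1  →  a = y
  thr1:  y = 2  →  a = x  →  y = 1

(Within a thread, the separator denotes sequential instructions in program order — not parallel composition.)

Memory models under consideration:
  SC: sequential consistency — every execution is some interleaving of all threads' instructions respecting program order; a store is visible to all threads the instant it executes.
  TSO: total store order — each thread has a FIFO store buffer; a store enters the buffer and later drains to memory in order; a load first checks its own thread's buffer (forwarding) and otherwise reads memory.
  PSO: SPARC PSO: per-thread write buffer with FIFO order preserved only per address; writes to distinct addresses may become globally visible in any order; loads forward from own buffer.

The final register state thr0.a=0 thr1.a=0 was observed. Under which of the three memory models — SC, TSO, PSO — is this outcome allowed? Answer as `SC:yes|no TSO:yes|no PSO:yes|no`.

SC:no TSO:yes PSO:yes

outcome vector order: (thr0.a,thr1.a)
[SC] allowed = {(0,1); (1,0); (1,1); (2,0); (2,1)}
[TSO] allowed = {(0,0); (0,1); (1,0); (1,1); (2,0); (2,1)}
[PSO] allowed = {(0,0); (0,1); (1,0); (1,1); (2,0); (2,1)}
target (0,0) ∈ {TSO,PSO}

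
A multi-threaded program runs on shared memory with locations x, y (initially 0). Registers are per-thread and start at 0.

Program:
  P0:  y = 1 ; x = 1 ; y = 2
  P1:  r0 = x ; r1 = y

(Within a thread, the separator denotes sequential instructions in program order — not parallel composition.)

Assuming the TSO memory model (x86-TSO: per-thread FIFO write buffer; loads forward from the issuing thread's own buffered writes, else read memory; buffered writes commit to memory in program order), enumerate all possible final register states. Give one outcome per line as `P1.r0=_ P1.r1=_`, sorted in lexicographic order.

P1.r0=0 P1.r1=0
P1.r0=0 P1.r1=1
P1.r0=0 P1.r1=2
P1.r0=1 P1.r1=1
P1.r0=1 P1.r1=2

outcome vector order: (P1.r0,P1.r1)
|TSO outcomes| = 5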